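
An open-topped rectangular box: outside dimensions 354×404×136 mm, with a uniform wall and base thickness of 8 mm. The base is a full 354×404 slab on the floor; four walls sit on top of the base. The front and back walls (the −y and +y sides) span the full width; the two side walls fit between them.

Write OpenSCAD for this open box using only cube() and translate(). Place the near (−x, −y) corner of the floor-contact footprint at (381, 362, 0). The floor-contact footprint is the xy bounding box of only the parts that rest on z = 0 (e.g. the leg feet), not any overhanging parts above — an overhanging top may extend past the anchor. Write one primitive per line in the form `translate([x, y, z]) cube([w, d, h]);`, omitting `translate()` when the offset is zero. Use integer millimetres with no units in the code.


translate([381, 362, 0]) cube([354, 404, 8]);
translate([381, 362, 8]) cube([354, 8, 128]);
translate([381, 758, 8]) cube([354, 8, 128]);
translate([381, 370, 8]) cube([8, 388, 128]);
translate([727, 370, 8]) cube([8, 388, 128]);


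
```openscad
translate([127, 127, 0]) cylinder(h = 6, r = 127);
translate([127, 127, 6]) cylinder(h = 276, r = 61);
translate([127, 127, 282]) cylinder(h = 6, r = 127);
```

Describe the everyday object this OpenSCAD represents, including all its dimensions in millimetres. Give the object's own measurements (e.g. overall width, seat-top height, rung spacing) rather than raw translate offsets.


A spool: two coaxial disc flanges of radius 127 mm and thickness 6 mm, joined by a core cylinder of radius 61 mm and height 276 mm. The lower flange rests on z = 0 and the three cylinders share a vertical axis.


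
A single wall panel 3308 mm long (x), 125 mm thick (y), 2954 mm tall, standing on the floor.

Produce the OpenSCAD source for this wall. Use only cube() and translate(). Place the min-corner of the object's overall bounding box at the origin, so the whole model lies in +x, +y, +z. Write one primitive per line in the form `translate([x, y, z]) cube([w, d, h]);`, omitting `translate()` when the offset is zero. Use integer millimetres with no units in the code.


cube([3308, 125, 2954]);


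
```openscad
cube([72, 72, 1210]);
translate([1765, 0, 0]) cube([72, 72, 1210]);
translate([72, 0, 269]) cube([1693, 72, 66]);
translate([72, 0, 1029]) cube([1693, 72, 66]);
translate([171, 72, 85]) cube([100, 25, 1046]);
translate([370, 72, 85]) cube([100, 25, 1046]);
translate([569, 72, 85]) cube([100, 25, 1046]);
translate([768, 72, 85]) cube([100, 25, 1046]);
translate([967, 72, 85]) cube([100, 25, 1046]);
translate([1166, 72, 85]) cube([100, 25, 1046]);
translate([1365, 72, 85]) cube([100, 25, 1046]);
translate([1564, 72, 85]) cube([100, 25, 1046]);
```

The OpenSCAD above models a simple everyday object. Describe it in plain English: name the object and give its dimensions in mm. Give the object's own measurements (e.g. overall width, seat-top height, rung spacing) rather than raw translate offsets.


A fence section. Two 72×72 mm posts, 1210 mm tall, stand on the floor with a clear span of 1693 mm between their inner faces. Two horizontal rails of 72×66 mm section span the gap between the posts with their undersides at z = 269 mm and z = 1029 mm, flush with the posts' −y face. 8 pickets, each 100 mm wide, 25 mm thick and 1046 mm tall, are fixed to the +y face of the rails with their bottoms at z = 85 mm, spaced across the span with a 99 mm gap after the −x post and between neighbouring pickets, with 101 mm left before the +x post.


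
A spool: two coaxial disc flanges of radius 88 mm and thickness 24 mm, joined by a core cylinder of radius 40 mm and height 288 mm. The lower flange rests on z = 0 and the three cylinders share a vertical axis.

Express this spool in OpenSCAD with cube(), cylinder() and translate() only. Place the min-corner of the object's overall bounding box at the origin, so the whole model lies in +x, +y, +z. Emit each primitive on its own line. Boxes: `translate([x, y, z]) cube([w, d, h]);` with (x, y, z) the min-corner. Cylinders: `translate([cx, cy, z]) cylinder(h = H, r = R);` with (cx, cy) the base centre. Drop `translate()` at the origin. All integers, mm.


translate([88, 88, 0]) cylinder(h = 24, r = 88);
translate([88, 88, 24]) cylinder(h = 288, r = 40);
translate([88, 88, 312]) cylinder(h = 24, r = 88);


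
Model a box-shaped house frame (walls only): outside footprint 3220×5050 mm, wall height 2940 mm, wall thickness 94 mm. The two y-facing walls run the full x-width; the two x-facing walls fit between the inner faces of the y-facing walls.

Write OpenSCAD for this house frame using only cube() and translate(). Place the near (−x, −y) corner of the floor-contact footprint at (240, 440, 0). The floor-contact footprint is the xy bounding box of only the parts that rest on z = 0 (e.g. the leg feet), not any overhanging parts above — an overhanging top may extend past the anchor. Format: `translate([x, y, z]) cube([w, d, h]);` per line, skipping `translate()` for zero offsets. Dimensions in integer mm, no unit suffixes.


translate([240, 440, 0]) cube([3220, 94, 2940]);
translate([240, 5396, 0]) cube([3220, 94, 2940]);
translate([240, 534, 0]) cube([94, 4862, 2940]);
translate([3366, 534, 0]) cube([94, 4862, 2940]);


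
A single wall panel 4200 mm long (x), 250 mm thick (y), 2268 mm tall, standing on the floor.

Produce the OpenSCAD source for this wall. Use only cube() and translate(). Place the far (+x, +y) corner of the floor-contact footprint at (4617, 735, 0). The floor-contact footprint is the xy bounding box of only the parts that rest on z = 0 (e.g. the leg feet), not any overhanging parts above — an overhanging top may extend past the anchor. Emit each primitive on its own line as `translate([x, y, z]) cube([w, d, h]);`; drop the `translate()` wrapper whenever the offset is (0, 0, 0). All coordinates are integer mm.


translate([417, 485, 0]) cube([4200, 250, 2268]);


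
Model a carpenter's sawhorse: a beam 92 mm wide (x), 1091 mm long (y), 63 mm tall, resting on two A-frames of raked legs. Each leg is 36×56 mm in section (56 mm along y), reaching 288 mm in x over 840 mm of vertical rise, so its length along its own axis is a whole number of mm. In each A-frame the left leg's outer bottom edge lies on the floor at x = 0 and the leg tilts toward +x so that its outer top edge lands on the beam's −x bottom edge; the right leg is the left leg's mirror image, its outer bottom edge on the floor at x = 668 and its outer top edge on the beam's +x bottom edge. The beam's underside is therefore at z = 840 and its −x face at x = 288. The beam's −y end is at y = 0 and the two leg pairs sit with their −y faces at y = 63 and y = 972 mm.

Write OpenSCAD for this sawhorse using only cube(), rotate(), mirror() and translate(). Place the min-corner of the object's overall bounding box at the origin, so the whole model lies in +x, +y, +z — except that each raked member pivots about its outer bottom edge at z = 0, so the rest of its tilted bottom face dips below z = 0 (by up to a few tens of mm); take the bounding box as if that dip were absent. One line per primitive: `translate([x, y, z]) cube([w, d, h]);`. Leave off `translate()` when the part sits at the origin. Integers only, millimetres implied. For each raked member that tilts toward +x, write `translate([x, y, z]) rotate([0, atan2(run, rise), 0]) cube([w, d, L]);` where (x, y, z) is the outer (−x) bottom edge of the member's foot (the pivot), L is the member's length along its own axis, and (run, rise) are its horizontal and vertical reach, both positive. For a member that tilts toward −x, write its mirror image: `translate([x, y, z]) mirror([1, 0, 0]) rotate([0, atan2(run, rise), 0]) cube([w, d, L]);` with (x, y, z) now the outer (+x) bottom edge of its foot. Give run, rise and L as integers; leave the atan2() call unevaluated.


// leg length = √(288² + 840²) = 888
// right-leg outer foot x = 2·288 + 92 = 668
// beam min-corner = (288, 0, 840)
translate([288, 0, 840]) cube([92, 1091, 63]);
translate([0, 63, 0]) rotate([0, atan2(288, 840), 0]) cube([36, 56, 888]);
translate([668, 63, 0]) mirror([1, 0, 0]) rotate([0, atan2(288, 840), 0]) cube([36, 56, 888]);
translate([0, 972, 0]) rotate([0, atan2(288, 840), 0]) cube([36, 56, 888]);
translate([668, 972, 0]) mirror([1, 0, 0]) rotate([0, atan2(288, 840), 0]) cube([36, 56, 888]);


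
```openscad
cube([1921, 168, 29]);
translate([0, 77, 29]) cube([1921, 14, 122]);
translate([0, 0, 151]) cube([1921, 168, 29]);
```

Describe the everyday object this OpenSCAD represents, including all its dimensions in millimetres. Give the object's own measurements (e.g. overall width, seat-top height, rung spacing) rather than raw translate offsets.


An I-beam lying along x, 1921 mm long. Overall section height 180 mm. Two flanges 168 mm wide (y) and 29 mm thick, one on the floor and one at the top; a web 14 mm thick runs between them, centred on the flange width.


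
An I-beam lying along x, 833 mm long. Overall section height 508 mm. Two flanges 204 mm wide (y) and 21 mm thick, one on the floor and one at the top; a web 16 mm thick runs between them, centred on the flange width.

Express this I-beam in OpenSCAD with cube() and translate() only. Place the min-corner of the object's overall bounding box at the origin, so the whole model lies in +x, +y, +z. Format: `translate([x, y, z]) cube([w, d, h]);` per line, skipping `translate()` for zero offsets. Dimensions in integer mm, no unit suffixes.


cube([833, 204, 21]);
translate([0, 94, 21]) cube([833, 16, 466]);
translate([0, 0, 487]) cube([833, 204, 21]);


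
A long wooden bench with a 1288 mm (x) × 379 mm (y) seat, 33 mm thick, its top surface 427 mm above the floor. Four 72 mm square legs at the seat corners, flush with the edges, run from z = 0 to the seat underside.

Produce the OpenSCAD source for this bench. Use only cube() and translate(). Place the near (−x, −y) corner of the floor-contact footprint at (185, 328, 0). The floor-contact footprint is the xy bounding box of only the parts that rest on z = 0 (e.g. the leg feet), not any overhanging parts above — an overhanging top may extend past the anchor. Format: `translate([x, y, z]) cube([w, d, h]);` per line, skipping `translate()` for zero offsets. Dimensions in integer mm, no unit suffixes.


translate([185, 328, 394]) cube([1288, 379, 33]);
translate([185, 328, 0]) cube([72, 72, 394]);
translate([185, 635, 0]) cube([72, 72, 394]);
translate([1401, 328, 0]) cube([72, 72, 394]);
translate([1401, 635, 0]) cube([72, 72, 394]);


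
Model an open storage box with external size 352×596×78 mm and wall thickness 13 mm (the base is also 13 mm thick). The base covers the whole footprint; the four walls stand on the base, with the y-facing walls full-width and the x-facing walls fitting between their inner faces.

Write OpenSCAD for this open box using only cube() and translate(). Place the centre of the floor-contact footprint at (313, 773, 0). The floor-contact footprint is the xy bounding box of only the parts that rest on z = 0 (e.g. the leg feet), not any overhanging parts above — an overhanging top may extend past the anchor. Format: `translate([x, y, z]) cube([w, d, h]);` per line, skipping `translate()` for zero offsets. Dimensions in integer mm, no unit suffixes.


translate([137, 475, 0]) cube([352, 596, 13]);
translate([137, 475, 13]) cube([352, 13, 65]);
translate([137, 1058, 13]) cube([352, 13, 65]);
translate([137, 488, 13]) cube([13, 570, 65]);
translate([476, 488, 13]) cube([13, 570, 65]);


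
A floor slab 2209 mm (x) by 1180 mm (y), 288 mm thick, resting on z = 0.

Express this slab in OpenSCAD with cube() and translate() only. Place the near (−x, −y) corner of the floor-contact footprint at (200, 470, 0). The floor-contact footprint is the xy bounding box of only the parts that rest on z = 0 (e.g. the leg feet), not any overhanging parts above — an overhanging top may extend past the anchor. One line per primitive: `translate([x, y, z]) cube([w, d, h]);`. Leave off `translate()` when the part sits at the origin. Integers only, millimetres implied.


translate([200, 470, 0]) cube([2209, 1180, 288]);


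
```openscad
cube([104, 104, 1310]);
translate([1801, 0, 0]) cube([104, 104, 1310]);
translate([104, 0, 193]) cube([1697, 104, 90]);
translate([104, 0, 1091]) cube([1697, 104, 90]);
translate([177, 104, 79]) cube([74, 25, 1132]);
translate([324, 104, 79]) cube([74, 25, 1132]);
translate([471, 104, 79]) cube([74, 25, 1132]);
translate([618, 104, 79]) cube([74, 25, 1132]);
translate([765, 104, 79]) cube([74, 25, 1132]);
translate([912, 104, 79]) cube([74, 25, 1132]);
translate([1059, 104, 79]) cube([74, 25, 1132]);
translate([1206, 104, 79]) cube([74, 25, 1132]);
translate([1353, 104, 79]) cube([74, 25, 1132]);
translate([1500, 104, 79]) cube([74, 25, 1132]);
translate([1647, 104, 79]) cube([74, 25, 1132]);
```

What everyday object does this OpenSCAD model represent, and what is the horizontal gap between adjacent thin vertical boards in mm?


A fence section. The picket gap is 73 mm.

Two posts, two rails, 11 pickets — a fence section. Span 1697 mm holds 11 pickets of 74 mm with 12 equal gaps: ⌊(1697 − 11·74) / 12⌋ = 73 mm.


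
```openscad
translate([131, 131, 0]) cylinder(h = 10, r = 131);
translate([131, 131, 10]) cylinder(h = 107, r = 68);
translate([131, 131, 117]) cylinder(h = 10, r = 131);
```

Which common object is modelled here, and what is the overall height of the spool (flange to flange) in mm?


A spool. The overall height is 127 mm.

Three coaxial cylinders, large–small–large — a spool. Two 10 mm flanges and a 107 mm core give 10 + 107 + 10 = 127 mm.


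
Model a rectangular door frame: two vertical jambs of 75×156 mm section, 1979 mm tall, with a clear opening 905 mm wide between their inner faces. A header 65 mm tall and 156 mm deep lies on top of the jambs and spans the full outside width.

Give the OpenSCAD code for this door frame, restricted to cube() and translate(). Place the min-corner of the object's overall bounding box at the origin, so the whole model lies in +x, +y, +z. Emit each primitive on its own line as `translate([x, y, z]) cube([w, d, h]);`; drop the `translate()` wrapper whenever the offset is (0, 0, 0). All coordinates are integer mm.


cube([75, 156, 1979]);
translate([980, 0, 0]) cube([75, 156, 1979]);
translate([0, 0, 1979]) cube([1055, 156, 65]);


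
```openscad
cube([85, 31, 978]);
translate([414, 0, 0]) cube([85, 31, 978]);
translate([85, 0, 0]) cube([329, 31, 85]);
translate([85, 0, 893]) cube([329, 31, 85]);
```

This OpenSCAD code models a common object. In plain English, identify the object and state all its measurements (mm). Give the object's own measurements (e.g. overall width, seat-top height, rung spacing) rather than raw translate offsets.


A rectangular picture frame lying in the x–z plane (depth along y). The opening is 329 mm wide (x) by 808 mm tall (z), surrounded by a border 85 mm wide on all four sides. The frame is 31 mm deep and is made of two full-height vertical stiles with two horizontal rails fitted between them.


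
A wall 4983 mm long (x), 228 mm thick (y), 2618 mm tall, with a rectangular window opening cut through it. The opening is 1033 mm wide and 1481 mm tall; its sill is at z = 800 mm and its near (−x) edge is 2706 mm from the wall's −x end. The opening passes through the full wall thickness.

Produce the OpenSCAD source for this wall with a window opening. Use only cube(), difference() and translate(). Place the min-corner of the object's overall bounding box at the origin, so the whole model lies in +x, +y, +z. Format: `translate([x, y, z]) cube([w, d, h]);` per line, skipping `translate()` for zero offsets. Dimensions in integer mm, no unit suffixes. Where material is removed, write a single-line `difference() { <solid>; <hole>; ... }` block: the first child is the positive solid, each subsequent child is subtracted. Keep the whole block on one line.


difference() { cube([4983, 228, 2618]); translate([2706, 0, 800]) cube([1033, 228, 1481]); }


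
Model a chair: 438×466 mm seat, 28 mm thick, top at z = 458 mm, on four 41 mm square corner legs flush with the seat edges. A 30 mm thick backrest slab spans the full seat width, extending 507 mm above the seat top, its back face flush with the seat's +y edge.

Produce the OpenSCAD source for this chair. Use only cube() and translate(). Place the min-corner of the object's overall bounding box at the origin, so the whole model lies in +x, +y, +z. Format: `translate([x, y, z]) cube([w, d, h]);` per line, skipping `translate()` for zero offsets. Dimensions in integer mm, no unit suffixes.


// leg_h = 458 - 28 = 430
translate([0, 0, 430]) cube([438, 466, 28]);
cube([41, 41, 430]);
translate([397, 0, 0]) cube([41, 41, 430]);
translate([0, 425, 0]) cube([41, 41, 430]);
translate([397, 425, 0]) cube([41, 41, 430]);
translate([0, 436, 458]) cube([438, 30, 507]);


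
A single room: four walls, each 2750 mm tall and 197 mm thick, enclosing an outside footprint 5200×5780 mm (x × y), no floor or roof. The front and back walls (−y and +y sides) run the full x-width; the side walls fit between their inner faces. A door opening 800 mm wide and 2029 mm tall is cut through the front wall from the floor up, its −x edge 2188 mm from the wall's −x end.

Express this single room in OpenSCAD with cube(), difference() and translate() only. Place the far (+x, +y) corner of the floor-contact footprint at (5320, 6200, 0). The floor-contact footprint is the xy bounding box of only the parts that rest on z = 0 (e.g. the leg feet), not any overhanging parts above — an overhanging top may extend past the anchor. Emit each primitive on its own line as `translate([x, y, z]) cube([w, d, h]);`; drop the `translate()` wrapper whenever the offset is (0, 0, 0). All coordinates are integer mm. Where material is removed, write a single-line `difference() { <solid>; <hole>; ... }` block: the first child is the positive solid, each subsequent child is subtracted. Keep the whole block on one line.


difference() { translate([120, 420, 0]) cube([5200, 197, 2750]); translate([2308, 420, 0]) cube([800, 197, 2029]); }
translate([120, 6003, 0]) cube([5200, 197, 2750]);
translate([120, 617, 0]) cube([197, 5386, 2750]);
translate([5123, 617, 0]) cube([197, 5386, 2750]);


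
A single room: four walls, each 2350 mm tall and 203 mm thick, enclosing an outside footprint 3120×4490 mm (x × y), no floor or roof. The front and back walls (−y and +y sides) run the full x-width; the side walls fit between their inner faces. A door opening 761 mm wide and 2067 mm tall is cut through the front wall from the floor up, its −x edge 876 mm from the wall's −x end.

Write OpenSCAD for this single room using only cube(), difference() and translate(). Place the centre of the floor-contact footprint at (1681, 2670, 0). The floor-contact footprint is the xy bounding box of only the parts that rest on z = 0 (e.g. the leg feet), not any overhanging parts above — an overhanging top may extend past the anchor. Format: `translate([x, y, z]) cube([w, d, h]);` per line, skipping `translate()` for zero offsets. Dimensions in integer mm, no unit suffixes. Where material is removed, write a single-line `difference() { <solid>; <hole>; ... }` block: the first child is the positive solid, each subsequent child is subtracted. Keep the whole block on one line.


difference() { translate([121, 425, 0]) cube([3120, 203, 2350]); translate([997, 425, 0]) cube([761, 203, 2067]); }
translate([121, 4712, 0]) cube([3120, 203, 2350]);
translate([121, 628, 0]) cube([203, 4084, 2350]);
translate([3038, 628, 0]) cube([203, 4084, 2350]);


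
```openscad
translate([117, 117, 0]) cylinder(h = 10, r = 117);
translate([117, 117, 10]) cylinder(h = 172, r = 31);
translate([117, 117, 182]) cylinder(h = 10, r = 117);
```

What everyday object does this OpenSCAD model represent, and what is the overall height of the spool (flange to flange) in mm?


A spool. The overall height is 192 mm.

Three coaxial cylinders, large–small–large — a spool. Two 10 mm flanges and a 172 mm core give 10 + 172 + 10 = 192 mm.


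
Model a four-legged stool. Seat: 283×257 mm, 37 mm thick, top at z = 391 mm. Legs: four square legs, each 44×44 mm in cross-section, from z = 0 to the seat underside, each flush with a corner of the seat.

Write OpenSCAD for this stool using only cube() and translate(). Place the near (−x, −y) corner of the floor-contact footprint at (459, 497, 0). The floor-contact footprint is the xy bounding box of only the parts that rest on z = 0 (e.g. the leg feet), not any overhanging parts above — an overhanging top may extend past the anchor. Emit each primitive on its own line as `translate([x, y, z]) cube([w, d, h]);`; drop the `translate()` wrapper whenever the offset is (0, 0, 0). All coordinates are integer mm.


translate([459, 497, 354]) cube([283, 257, 37]);
translate([459, 497, 0]) cube([44, 44, 354]);
translate([698, 497, 0]) cube([44, 44, 354]);
translate([459, 710, 0]) cube([44, 44, 354]);
translate([698, 710, 0]) cube([44, 44, 354]);


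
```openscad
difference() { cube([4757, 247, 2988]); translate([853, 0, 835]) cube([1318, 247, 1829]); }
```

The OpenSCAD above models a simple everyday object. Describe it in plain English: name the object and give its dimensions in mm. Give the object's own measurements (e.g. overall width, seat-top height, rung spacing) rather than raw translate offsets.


A wall 4757 mm long (x), 247 mm thick (y), 2988 mm tall, with a rectangular window opening cut through it. The opening is 1318 mm wide and 1829 mm tall; its sill is at z = 835 mm and its near (−x) edge is 853 mm from the wall's −x end. The opening passes through the full wall thickness.


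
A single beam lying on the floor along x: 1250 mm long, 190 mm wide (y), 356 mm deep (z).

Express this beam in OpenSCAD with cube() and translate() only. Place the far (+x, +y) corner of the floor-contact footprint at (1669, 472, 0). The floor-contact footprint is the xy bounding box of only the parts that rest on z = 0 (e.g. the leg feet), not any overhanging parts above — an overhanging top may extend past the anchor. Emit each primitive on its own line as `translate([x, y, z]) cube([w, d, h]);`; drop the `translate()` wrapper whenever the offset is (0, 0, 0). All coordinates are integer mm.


translate([419, 282, 0]) cube([1250, 190, 356]);


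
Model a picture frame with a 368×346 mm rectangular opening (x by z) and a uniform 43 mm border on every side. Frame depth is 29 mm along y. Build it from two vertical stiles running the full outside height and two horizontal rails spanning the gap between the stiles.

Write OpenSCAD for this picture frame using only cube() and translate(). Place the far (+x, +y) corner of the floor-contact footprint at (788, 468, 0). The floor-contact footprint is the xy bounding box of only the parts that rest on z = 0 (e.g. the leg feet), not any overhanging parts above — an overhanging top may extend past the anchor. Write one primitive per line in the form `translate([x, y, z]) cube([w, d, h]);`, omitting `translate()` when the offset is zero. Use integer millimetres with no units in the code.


translate([334, 439, 0]) cube([43, 29, 432]);
translate([745, 439, 0]) cube([43, 29, 432]);
translate([377, 439, 0]) cube([368, 29, 43]);
translate([377, 439, 389]) cube([368, 29, 43]);


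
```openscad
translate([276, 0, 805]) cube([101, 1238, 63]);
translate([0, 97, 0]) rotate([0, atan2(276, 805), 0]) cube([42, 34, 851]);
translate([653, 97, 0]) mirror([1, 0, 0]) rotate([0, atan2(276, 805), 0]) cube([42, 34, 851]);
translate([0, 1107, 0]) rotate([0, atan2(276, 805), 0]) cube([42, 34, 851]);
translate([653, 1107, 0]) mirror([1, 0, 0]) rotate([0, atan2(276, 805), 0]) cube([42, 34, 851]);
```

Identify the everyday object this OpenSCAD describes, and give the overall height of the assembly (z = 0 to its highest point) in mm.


A sawhorse. The overall height is 868 mm.

A beam across two mirrored pairs of raked legs — a sawhorse. The beam's underside is at z = 805 (matching the legs' vertical rise in atan2(276, 805)) and the beam is 63 mm tall, so its top is at 805 + 63 = 868 mm. The raked legs top out at the beam's underside, so that is the highest point.


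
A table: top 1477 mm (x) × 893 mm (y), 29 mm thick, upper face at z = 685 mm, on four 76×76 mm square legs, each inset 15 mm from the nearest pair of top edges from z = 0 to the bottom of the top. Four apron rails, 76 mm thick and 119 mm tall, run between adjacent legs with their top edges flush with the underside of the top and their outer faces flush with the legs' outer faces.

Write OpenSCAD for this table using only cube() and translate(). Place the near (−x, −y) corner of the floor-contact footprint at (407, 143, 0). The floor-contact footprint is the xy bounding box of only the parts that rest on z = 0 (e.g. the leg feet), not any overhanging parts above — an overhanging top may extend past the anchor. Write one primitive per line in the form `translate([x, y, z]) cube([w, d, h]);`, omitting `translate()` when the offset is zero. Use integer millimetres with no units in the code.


translate([392, 128, 656]) cube([1477, 893, 29]);
translate([407, 143, 0]) cube([76, 76, 656]);
translate([1778, 143, 0]) cube([76, 76, 656]);
translate([407, 930, 0]) cube([76, 76, 656]);
translate([1778, 930, 0]) cube([76, 76, 656]);
translate([483, 143, 537]) cube([1295, 76, 119]);
translate([483, 930, 537]) cube([1295, 76, 119]);
translate([407, 219, 537]) cube([76, 711, 119]);
translate([1778, 219, 537]) cube([76, 711, 119]);


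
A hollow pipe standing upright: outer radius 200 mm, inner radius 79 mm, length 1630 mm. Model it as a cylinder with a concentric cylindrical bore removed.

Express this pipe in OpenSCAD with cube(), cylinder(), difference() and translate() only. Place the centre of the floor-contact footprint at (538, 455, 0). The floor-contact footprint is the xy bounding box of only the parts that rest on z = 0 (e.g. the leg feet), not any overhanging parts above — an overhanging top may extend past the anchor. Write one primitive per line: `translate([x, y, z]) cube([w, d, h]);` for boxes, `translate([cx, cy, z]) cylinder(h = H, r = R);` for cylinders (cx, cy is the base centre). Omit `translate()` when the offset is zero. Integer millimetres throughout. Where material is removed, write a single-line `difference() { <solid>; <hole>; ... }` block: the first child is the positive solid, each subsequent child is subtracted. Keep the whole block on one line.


difference() { translate([538, 455, 0]) cylinder(h = 1630, r = 200); translate([538, 455, 0]) cylinder(h = 1630, r = 79); }


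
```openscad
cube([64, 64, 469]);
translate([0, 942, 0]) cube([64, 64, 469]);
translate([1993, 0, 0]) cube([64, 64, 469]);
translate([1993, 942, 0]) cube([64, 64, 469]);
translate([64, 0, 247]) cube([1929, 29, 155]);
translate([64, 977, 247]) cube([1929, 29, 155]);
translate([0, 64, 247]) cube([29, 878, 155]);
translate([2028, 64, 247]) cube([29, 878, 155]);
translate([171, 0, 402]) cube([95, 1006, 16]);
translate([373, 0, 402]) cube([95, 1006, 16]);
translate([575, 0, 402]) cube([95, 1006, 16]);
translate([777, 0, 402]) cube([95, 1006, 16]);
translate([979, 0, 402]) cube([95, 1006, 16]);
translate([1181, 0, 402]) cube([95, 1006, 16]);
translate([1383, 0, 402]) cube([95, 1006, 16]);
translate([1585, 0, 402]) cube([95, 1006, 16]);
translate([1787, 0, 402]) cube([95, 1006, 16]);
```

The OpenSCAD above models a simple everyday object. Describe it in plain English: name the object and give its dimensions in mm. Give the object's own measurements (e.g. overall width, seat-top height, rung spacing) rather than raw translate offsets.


A bed frame 2057 mm long (x) by 1006 mm wide (y). Four 64×64 mm corner posts, 469 mm tall, at the corners of the footprint. Four rails of 29 mm thickness and 155 mm height run between adjacent posts with their undersides at z = 247 mm, their outer faces flush with the outside of the frame (the two x-running rails run between the posts' inner faces; the two y-running rails run between the posts' inner faces). 9 slats, each 95 mm wide (x) and 16 mm thick, lie across the top of the two x-running rails, running the full 1006 mm width of the frame in y; along x they sit between the end posts with a 107 mm gap after the −x posts and between neighbouring slats, leaving 111 mm before the +x posts.


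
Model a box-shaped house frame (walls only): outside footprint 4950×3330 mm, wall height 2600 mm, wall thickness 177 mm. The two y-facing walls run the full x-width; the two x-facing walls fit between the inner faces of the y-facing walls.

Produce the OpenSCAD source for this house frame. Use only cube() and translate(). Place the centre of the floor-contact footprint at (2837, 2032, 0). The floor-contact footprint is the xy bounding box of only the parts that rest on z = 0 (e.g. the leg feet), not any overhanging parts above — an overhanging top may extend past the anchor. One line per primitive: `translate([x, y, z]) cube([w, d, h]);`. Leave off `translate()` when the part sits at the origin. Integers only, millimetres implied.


translate([362, 367, 0]) cube([4950, 177, 2600]);
translate([362, 3520, 0]) cube([4950, 177, 2600]);
translate([362, 544, 0]) cube([177, 2976, 2600]);
translate([5135, 544, 0]) cube([177, 2976, 2600]);


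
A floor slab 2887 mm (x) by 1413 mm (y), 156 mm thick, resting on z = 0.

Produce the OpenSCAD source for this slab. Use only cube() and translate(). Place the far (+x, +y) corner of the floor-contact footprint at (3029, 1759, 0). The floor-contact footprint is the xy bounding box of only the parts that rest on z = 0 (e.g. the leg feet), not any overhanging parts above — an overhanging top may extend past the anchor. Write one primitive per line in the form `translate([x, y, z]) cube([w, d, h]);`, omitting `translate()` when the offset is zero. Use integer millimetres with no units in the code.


translate([142, 346, 0]) cube([2887, 1413, 156]);


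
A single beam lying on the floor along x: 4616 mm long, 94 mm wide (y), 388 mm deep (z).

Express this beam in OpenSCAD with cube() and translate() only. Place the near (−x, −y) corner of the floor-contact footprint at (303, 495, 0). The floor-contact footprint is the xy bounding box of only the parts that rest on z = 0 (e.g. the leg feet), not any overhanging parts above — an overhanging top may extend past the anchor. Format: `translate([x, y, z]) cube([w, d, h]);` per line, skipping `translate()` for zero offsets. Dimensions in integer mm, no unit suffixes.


translate([303, 495, 0]) cube([4616, 94, 388]);


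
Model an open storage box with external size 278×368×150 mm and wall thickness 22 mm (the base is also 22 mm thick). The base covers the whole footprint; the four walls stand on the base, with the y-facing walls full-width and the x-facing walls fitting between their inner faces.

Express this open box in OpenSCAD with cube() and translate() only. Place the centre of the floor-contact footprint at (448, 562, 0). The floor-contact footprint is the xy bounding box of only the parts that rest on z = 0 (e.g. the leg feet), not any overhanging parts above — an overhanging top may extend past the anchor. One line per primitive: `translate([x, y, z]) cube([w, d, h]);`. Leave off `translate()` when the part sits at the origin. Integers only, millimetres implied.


translate([309, 378, 0]) cube([278, 368, 22]);
translate([309, 378, 22]) cube([278, 22, 128]);
translate([309, 724, 22]) cube([278, 22, 128]);
translate([309, 400, 22]) cube([22, 324, 128]);
translate([565, 400, 22]) cube([22, 324, 128]);


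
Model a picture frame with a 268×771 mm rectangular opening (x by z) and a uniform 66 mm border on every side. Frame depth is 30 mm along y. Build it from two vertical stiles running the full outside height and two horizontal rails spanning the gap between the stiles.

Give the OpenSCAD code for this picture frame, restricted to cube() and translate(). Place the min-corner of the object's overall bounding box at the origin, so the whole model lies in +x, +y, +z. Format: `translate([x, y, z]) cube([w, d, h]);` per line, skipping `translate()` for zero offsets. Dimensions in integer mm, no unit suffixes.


cube([66, 30, 903]);
translate([334, 0, 0]) cube([66, 30, 903]);
translate([66, 0, 0]) cube([268, 30, 66]);
translate([66, 0, 837]) cube([268, 30, 66]);


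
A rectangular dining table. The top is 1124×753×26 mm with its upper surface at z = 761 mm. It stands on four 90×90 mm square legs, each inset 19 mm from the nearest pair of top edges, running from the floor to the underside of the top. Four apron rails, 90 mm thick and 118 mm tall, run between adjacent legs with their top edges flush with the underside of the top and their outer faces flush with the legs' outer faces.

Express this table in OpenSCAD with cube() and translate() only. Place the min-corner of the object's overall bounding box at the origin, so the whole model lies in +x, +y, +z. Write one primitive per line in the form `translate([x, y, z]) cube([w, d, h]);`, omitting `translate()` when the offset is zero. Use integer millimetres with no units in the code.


translate([0, 0, 735]) cube([1124, 753, 26]);
translate([19, 19, 0]) cube([90, 90, 735]);
translate([1015, 19, 0]) cube([90, 90, 735]);
translate([19, 644, 0]) cube([90, 90, 735]);
translate([1015, 644, 0]) cube([90, 90, 735]);
translate([109, 19, 617]) cube([906, 90, 118]);
translate([109, 644, 617]) cube([906, 90, 118]);
translate([19, 109, 617]) cube([90, 535, 118]);
translate([1015, 109, 617]) cube([90, 535, 118]);


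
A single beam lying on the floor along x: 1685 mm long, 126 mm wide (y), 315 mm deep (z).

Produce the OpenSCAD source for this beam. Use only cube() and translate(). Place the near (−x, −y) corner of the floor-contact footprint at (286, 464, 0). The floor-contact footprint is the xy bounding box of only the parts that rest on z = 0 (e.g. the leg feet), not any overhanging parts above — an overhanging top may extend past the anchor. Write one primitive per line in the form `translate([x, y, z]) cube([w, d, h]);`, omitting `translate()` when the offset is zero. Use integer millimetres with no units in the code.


translate([286, 464, 0]) cube([1685, 126, 315]);


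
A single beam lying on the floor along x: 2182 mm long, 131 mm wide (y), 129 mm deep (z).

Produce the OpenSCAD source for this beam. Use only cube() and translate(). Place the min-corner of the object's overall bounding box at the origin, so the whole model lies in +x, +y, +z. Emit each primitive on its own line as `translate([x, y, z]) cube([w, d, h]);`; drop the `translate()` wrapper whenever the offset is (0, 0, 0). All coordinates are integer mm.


cube([2182, 131, 129]);


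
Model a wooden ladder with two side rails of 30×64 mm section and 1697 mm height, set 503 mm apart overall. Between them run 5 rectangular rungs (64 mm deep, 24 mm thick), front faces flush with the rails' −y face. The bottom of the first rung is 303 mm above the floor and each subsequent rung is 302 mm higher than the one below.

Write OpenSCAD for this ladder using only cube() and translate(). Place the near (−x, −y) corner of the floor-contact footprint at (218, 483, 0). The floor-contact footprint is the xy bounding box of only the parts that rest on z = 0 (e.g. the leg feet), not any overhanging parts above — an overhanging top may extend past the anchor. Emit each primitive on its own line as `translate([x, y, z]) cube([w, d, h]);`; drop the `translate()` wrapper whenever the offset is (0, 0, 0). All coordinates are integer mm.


translate([218, 483, 0]) cube([30, 64, 1697]);
translate([691, 483, 0]) cube([30, 64, 1697]);
translate([248, 483, 303]) cube([443, 64, 24]);
translate([248, 483, 605]) cube([443, 64, 24]);
translate([248, 483, 907]) cube([443, 64, 24]);
translate([248, 483, 1209]) cube([443, 64, 24]);
translate([248, 483, 1511]) cube([443, 64, 24]);


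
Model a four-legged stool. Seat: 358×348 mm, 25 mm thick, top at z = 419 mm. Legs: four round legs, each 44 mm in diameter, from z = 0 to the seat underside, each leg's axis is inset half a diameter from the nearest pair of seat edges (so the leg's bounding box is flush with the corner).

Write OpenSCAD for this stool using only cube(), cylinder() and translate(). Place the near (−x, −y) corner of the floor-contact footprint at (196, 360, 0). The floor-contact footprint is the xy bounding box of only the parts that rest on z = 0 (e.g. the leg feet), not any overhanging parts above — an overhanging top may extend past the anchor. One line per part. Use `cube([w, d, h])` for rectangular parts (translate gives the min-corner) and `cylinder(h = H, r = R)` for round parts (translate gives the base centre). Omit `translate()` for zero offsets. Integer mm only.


// leg_h = 419 - 25 = 394
translate([196, 360, 394]) cube([358, 348, 25]);
translate([218, 382, 0]) cylinder(h = 394, r = 22);
translate([532, 382, 0]) cylinder(h = 394, r = 22);
translate([218, 686, 0]) cylinder(h = 394, r = 22);
translate([532, 686, 0]) cylinder(h = 394, r = 22);


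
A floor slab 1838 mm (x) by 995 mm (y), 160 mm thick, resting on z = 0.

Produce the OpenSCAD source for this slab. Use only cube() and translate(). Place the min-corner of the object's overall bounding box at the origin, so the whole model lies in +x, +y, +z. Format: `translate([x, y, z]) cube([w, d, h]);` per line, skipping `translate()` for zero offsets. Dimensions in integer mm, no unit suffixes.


cube([1838, 995, 160]);


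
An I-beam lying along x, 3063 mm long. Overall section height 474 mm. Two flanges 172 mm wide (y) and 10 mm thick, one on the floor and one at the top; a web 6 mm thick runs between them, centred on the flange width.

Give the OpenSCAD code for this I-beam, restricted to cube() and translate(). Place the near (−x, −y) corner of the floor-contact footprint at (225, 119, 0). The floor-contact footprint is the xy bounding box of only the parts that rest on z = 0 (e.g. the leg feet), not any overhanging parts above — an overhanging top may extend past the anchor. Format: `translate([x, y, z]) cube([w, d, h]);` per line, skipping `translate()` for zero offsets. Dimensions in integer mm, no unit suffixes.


translate([225, 119, 0]) cube([3063, 172, 10]);
translate([225, 202, 10]) cube([3063, 6, 454]);
translate([225, 119, 464]) cube([3063, 172, 10]);


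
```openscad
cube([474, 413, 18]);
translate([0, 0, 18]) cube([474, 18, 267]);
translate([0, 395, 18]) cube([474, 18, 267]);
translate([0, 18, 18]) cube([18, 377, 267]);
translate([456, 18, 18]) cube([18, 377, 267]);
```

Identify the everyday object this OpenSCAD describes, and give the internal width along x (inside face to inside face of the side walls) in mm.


An open box. The internal width is 438 mm.

A 474×413 base slab with four walls standing on it — an open box. The base is 474 mm wide and the walls are 18 mm thick, so the internal width is 474 − 2 × 18 = 438 mm.


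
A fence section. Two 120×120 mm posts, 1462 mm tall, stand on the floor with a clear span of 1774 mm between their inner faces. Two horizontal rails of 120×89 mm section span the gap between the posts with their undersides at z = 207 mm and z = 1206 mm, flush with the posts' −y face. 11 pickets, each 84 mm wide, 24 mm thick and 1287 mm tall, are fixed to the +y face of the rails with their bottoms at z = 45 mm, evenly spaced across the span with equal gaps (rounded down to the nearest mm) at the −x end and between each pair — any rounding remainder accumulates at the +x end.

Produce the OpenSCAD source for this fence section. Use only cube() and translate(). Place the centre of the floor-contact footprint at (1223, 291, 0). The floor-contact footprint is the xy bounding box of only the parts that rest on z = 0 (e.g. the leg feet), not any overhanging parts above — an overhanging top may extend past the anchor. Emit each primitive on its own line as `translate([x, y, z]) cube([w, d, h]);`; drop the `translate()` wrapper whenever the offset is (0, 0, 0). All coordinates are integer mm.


translate([216, 231, 0]) cube([120, 120, 1462]);
translate([2110, 231, 0]) cube([120, 120, 1462]);
translate([336, 231, 207]) cube([1774, 120, 89]);
translate([336, 231, 1206]) cube([1774, 120, 89]);
translate([406, 351, 45]) cube([84, 24, 1287]);
translate([560, 351, 45]) cube([84, 24, 1287]);
translate([714, 351, 45]) cube([84, 24, 1287]);
translate([868, 351, 45]) cube([84, 24, 1287]);
translate([1022, 351, 45]) cube([84, 24, 1287]);
translate([1176, 351, 45]) cube([84, 24, 1287]);
translate([1330, 351, 45]) cube([84, 24, 1287]);
translate([1484, 351, 45]) cube([84, 24, 1287]);
translate([1638, 351, 45]) cube([84, 24, 1287]);
translate([1792, 351, 45]) cube([84, 24, 1287]);
translate([1946, 351, 45]) cube([84, 24, 1287]);
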